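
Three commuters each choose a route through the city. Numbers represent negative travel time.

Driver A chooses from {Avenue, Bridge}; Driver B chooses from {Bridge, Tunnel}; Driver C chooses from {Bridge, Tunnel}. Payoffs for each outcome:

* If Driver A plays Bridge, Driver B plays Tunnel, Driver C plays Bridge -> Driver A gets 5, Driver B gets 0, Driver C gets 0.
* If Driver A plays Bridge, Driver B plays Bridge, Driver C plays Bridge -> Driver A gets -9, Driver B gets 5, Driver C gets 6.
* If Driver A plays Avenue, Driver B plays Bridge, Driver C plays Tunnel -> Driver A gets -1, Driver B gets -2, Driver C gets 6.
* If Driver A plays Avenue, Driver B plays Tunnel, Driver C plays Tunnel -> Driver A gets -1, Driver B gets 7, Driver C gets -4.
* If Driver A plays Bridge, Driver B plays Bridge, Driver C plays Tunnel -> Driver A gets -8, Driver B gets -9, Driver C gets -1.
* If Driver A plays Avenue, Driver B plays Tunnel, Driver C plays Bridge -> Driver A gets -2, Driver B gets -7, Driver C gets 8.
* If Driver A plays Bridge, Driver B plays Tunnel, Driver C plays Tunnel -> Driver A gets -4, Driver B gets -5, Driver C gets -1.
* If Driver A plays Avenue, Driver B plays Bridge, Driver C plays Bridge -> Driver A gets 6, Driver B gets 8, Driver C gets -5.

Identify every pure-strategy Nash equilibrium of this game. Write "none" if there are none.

There is no pure-strategy Nash equilibrium.

Driver A against (Bridge, Bridge): payoffs 6, -9 → best response Avenue.
Driver A against (Bridge, Tunnel): payoffs -1, -8 → best response Avenue.
Driver A against (Tunnel, Bridge): payoffs -2, 5 → best response Bridge.
Driver A against (Tunnel, Tunnel): payoffs -1, -4 → best response Avenue.
Driver B against (Avenue, Bridge): payoffs 8, -7 → best response Bridge.
Driver B against (Avenue, Tunnel): payoffs -2, 7 → best response Tunnel.
Driver B against (Bridge, Bridge): payoffs 5, 0 → best response Bridge.
Driver B against (Bridge, Tunnel): payoffs -9, -5 → best response Tunnel.
Driver C against (Avenue, Bridge): payoffs -5, 6 → best response Tunnel.
Driver C against (Avenue, Tunnel): payoffs 8, -4 → best response Bridge.
Driver C against (Bridge, Bridge): payoffs 6, -1 → best response Bridge.
Driver C against (Bridge, Tunnel): payoffs 0, -1 → best response Bridge.
No profile is a mutual best response for all players.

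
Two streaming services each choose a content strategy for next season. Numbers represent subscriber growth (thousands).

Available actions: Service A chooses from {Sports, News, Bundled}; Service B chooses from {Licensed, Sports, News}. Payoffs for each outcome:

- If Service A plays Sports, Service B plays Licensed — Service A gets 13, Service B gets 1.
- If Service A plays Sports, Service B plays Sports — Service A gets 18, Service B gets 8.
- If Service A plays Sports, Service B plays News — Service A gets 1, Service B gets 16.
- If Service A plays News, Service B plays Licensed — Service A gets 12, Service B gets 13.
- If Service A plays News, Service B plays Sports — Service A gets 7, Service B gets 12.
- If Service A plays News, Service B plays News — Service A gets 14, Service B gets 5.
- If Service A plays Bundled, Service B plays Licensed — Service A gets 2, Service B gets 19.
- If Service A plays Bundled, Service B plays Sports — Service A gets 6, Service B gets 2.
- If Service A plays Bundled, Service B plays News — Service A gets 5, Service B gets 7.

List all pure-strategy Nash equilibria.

(Sports, Licensed): Service B can switch to Sports (1 → 8). Not NE.
(Sports, Sports): Service B can switch to News (8 → 16). Not NE.
(Sports, News): Service A can switch to News (1 → 14). Not NE.
(News, Licensed): Service A can switch to Sports (12 → 13). Not NE.
(News, Sports): Service A can switch to Sports (7 → 18). Not NE.
(News, News): Service B can switch to Licensed (5 → 13). Not NE.
(The remaining 3 profiles each have a profitable deviation by the same check.)

none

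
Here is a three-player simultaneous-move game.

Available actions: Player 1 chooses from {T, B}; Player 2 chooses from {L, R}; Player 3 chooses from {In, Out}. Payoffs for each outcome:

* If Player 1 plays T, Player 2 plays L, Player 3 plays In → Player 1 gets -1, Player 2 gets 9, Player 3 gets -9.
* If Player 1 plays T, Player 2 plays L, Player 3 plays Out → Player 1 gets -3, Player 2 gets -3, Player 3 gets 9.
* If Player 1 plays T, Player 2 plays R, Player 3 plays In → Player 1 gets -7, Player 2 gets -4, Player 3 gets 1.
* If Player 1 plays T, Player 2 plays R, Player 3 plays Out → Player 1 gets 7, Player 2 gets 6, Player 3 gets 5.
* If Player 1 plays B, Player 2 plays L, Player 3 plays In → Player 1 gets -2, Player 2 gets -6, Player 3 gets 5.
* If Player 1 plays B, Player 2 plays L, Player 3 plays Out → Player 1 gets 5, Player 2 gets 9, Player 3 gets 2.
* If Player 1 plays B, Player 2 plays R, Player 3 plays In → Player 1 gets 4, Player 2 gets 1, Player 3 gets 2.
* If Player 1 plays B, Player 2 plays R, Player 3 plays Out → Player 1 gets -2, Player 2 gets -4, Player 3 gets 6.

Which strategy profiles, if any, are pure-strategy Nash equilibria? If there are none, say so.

For each strategy profile, look for a profitable unilateral deviation.
(T, L, In): Player 3 can switch to Out (-9 → 9). Not NE.
(T, L, Out): Player 1 can switch to B (-3 → 5). Not NE.
(T, R, In): Player 1 can switch to B (-7 → 4). Not NE.
(T, R, Out): Player 1 gets 7, best alternative -2; Player 2 gets 6, best alternative -3; Player 3 gets 5, best alternative 1. No profitable deviation — NE.
(B, L, In): Player 1 can switch to T (-2 → -1). Not NE.
(B, L, Out): Player 3 can switch to In (2 → 5). Not NE.
(B, R, In): Player 3 can switch to Out (2 → 6). Not NE.
(B, R, Out): Player 1 can switch to T (-2 → 7). Not NE.

(T, R, Out)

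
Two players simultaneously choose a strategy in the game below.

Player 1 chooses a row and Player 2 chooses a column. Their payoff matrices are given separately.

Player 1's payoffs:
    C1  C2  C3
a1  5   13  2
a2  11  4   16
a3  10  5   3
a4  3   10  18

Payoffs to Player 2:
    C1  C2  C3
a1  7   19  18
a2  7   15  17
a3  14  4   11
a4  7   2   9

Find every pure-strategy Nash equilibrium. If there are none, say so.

The pure Nash equilibria are (a1, C2) and (a4, C3).

For each strategy profile, look for a profitable unilateral deviation.
(a1, C1): Player 1 can switch to a2 (5 → 11). Not NE.
(a1, C2): Player 1 gets 13, best alternative 10; Player 2 gets 19, best alternative 18. No profitable deviation — NE.
(a1, C3): Player 1 can switch to a2 (2 → 16). Not NE.
(a2, C1): Player 2 can switch to C2 (7 → 15). Not NE.
(a2, C2): Player 1 can switch to a1 (4 → 13). Not NE.
(a2, C3): Player 1 can switch to a4 (16 → 18). Not NE.
(a3, C1): Player 1 can switch to a2 (10 → 11). Not NE.
(a3, C2): Player 1 can switch to a1 (5 → 13). Not NE.
(a3, C3): Player 1 can switch to a2 (3 → 16). Not NE.
(a4, C1): Player 1 can switch to a1 (3 → 5). Not NE.
(a4, C2): Player 1 can switch to a1 (10 → 13). Not NE.
(a4, C3): Player 1 gets 18, best alternative 16; Player 2 gets 9, best alternative 7. No profitable deviation — NE.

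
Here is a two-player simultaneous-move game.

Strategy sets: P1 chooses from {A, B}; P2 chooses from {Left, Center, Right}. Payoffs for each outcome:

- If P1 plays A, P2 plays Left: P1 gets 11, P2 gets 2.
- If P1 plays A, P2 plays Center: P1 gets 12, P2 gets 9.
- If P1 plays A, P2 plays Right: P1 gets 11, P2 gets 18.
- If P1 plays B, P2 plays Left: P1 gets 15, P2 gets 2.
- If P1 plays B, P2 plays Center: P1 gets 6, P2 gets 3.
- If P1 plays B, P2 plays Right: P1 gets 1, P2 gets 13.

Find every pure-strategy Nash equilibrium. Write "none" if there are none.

(A, Left): P1 can switch to B (11 → 15). Not NE.
(A, Center): P2 can switch to Right (9 → 18). Not NE.
(A, Right): P1 gets 11, best alternative 1; P2 gets 18, best alternative 9. No profitable deviation — NE.
(B, Left): P2 can switch to Center (2 → 3). Not NE.
(B, Center): P1 can switch to A (6 → 12). Not NE.
(B, Right): P1 can switch to A (1 → 11). Not NE.

Pure NE: (A, Right)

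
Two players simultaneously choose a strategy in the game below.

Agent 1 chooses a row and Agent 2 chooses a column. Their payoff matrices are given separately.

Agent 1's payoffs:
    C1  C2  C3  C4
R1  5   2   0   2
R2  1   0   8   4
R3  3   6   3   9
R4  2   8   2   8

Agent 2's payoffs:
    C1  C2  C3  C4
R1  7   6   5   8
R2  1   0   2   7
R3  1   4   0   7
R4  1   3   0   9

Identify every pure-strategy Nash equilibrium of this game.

Agent 1 against C1: payoffs 5, 1, 3, 2 → best response R1.
Agent 1 against C2: payoffs 2, 0, 6, 8 → best response R4.
Agent 1 against C3: payoffs 0, 8, 3, 2 → best response R2.
Agent 1 against C4: payoffs 2, 4, 9, 8 → best response R3.
Agent 2 against R1: payoffs 7, 6, 5, 8 → best response C4.
Agent 2 against R2: payoffs 1, 0, 2, 7 → best response C4.
Agent 2 against R3: payoffs 1, 4, 0, 7 → best response C4.
Agent 2 against R4: payoffs 1, 3, 0, 9 → best response C4.
Mutual best responses: (R3, C4).

(R3, C4)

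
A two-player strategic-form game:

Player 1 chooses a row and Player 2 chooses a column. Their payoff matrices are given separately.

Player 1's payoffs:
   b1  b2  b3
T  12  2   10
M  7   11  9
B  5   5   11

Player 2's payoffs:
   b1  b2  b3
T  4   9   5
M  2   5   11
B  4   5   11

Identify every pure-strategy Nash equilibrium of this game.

(B, b3)

Check each profile: it is a Nash equilibrium iff no player can strictly gain by switching unilaterally.
(T, b1): Player 2 can switch to b2 (4 → 9). Not NE.
(T, b2): Player 1 can switch to M (2 → 11). Not NE.
(T, b3): Player 1 can switch to B (10 → 11). Not NE.
(M, b1): Player 1 can switch to T (7 → 12). Not NE.
(M, b2): Player 2 can switch to b3 (5 → 11). Not NE.
(M, b3): Player 1 can switch to T (9 → 10). Not NE.
(B, b3): Player 1 gets 11, best alternative 10; Player 2 gets 11, best alternative 5. No profitable deviation — NE.
(The remaining 2 profiles each have a profitable deviation by the same check.)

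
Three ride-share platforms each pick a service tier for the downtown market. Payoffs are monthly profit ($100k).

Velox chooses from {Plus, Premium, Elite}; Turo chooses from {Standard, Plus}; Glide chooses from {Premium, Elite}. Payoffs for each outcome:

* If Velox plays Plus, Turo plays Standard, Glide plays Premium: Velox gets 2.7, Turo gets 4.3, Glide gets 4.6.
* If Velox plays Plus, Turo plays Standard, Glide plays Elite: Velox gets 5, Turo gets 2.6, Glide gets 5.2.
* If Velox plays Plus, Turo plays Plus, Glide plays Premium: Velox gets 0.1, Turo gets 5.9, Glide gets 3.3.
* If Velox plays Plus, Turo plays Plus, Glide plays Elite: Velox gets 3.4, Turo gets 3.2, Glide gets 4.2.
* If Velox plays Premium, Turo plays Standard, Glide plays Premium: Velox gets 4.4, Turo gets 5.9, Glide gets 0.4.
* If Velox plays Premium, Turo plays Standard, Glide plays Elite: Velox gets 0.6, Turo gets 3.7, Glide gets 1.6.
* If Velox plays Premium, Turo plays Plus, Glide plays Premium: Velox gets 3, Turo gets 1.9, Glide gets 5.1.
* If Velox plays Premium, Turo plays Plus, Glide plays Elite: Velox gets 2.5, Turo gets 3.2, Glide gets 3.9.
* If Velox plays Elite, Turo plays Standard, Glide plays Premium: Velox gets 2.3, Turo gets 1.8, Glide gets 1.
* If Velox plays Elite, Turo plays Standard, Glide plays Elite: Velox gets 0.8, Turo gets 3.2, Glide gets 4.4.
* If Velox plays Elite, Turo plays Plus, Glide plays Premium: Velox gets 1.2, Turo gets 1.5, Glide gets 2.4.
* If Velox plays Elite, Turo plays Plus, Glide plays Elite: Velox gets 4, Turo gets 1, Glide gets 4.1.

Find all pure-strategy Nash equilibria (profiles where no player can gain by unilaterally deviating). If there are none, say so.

Velox against (Standard, Premium): payoffs 2.7, 4.4, 2.3 → best response Premium.
Velox against (Standard, Elite): payoffs 5, 0.6, 0.8 → best response Plus.
Velox against (Plus, Premium): payoffs 0.1, 3, 1.2 → best response Premium.
Velox against (Plus, Elite): payoffs 3.4, 2.5, 4 → best response Elite.
Turo against (Plus, Premium): payoffs 4.3, 5.9 → best response Plus.
Turo against (Plus, Elite): payoffs 2.6, 3.2 → best response Plus.
Turo against (Premium, Premium): payoffs 5.9, 1.9 → best response Standard.
Turo against (Premium, Elite): payoffs 3.7, 3.2 → best response Standard.
Turo against (Elite, Premium): payoffs 1.8, 1.5 → best response Standard.
Turo against (Elite, Elite): payoffs 3.2, 1 → best response Standard.
Glide against (Plus, Standard): payoffs 4.6, 5.2 → best response Elite.
Glide against (Plus, Plus): payoffs 3.3, 4.2 → best response Elite.
Glide against (Premium, Standard): payoffs 0.4, 1.6 → best response Elite.
Glide against (Premium, Plus): payoffs 5.1, 3.9 → best response Premium.
Glide against (Elite, Standard): payoffs 1, 4.4 → best response Elite.
Glide against (Elite, Plus): payoffs 2.4, 4.1 → best response Elite.
No profile is a mutual best response for all players.

This game has no pure Nash equilibrium.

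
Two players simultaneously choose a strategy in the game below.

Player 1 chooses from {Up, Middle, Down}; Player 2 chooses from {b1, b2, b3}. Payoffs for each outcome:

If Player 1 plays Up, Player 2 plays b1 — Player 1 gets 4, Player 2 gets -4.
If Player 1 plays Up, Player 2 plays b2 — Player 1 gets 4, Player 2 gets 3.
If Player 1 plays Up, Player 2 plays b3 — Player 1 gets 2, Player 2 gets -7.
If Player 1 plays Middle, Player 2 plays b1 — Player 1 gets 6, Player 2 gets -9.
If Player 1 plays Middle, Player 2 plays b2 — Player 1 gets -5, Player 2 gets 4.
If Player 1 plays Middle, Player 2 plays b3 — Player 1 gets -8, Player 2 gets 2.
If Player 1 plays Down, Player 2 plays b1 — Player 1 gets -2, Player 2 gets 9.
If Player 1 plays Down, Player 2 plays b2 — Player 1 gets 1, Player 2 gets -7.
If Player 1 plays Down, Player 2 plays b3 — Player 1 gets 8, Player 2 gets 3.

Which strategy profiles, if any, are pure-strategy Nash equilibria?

Pure NE: (Up, b2)

Player 1 against b1: payoffs 4, 6, -2 → best response Middle.
Player 1 against b2: payoffs 4, -5, 1 → best response Up.
Player 1 against b3: payoffs 2, -8, 8 → best response Down.
Player 2 against Up: payoffs -4, 3, -7 → best response b2.
Player 2 against Middle: payoffs -9, 4, 2 → best response b2.
Player 2 against Down: payoffs 9, -7, 3 → best response b1.
Mutual best responses: (Up, b2).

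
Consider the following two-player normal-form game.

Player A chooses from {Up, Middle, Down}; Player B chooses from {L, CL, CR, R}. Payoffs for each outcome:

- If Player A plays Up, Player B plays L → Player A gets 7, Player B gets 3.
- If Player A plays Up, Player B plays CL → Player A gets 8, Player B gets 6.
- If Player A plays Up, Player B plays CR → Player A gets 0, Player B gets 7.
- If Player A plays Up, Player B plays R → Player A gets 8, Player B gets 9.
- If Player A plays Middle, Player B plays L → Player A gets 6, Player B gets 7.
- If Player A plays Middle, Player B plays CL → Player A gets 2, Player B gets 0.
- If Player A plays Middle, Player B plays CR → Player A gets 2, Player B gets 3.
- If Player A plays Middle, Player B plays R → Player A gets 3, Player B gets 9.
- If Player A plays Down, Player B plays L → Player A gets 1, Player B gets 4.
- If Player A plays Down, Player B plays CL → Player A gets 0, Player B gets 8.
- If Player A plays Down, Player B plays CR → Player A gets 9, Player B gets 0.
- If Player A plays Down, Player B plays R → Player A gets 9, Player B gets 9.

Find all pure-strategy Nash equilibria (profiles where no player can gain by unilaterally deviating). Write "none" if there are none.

For each strategy profile, look for a profitable unilateral deviation.
(Up, L): Player B can switch to CL (3 → 6). Not NE.
(Up, CL): Player B can switch to CR (6 → 7). Not NE.
(Up, CR): Player A can switch to Middle (0 → 2). Not NE.
(Up, R): Player A can switch to Down (8 → 9). Not NE.
(Middle, L): Player A can switch to Up (6 → 7). Not NE.
(Middle, CL): Player A can switch to Up (2 → 8). Not NE.
(Middle, CR): Player A can switch to Down (2 → 9). Not NE.
(Middle, R): Player A can switch to Up (3 → 8). Not NE.
(Down, L): Player A can switch to Up (1 → 7). Not NE.
(Down, CL): Player A can switch to Up (0 → 8). Not NE.
(Down, R): Player A gets 9, best alternative 8; Player B gets 9, best alternative 8. No profitable deviation — NE.
(The remaining 1 profile has a profitable deviation by the same check.)

(Down, R)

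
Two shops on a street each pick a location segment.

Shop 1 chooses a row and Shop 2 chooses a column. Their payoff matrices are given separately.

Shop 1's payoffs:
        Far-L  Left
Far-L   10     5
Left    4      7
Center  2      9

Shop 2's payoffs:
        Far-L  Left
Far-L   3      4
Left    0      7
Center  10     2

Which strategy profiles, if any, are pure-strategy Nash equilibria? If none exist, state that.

Mark each player's best response to every combination of opponents' strategies; a profile where every player is best-responding is a pure Nash equilibrium.
Shop 1 against Far-L: payoffs 10, 4, 2 → best response Far-L.
Shop 1 against Left: payoffs 5, 7, 9 → best response Center.
Shop 2 against Far-L: payoffs 3, 4 → best response Left.
Shop 2 against Left: payoffs 0, 7 → best response Left.
Shop 2 against Center: payoffs 10, 2 → best response Far-L.
No profile is a mutual best response for all players.

This game has no pure Nash equilibrium.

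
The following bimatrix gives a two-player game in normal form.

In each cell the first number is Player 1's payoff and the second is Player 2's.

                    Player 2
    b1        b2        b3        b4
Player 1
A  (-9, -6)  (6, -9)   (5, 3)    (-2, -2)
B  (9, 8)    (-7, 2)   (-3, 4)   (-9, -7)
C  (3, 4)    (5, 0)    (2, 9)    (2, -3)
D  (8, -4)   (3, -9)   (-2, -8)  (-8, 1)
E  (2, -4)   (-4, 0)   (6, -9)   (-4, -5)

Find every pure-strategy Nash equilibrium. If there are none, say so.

The unique pure-strategy Nash equilibrium is (B, b1).

Player 1 against b1: payoffs -9, 9, 3, 8, 2 → best response B.
Player 1 against b2: payoffs 6, -7, 5, 3, -4 → best response A.
Player 1 against b3: payoffs 5, -3, 2, -2, 6 → best response E.
Player 1 against b4: payoffs -2, -9, 2, -8, -4 → best response C.
Player 2 against A: payoffs -6, -9, 3, -2 → best response b3.
Player 2 against B: payoffs 8, 2, 4, -7 → best response b1.
Player 2 against C: payoffs 4, 0, 9, -3 → best response b3.
Player 2 against D: payoffs -4, -9, -8, 1 → best response b4.
Player 2 against E: payoffs -4, 0, -9, -5 → best response b2.
Mutual best responses: (B, b1).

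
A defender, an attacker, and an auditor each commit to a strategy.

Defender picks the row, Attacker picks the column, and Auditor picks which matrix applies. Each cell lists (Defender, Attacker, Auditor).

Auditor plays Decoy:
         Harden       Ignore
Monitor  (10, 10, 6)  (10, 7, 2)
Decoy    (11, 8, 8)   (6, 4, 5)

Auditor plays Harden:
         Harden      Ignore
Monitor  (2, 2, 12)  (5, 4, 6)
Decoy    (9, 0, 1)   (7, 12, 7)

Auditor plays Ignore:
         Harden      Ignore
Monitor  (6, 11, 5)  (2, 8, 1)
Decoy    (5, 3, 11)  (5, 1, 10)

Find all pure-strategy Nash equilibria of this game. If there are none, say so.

(Monitor, Harden, Decoy): Defender can switch to Decoy (10 → 11). Not NE.
(Monitor, Harden, Harden): Defender can switch to Decoy (2 → 9). Not NE.
(Monitor, Harden, Ignore): Auditor can switch to Decoy (5 → 6). Not NE.
(Monitor, Ignore, Decoy): Attacker can switch to Harden (7 → 10). Not NE.
(Monitor, Ignore, Harden): Defender can switch to Decoy (5 → 7). Not NE.
(Monitor, Ignore, Ignore): Defender can switch to Decoy (2 → 5). Not NE.
(The remaining 6 profiles each have a profitable deviation by the same check.)

none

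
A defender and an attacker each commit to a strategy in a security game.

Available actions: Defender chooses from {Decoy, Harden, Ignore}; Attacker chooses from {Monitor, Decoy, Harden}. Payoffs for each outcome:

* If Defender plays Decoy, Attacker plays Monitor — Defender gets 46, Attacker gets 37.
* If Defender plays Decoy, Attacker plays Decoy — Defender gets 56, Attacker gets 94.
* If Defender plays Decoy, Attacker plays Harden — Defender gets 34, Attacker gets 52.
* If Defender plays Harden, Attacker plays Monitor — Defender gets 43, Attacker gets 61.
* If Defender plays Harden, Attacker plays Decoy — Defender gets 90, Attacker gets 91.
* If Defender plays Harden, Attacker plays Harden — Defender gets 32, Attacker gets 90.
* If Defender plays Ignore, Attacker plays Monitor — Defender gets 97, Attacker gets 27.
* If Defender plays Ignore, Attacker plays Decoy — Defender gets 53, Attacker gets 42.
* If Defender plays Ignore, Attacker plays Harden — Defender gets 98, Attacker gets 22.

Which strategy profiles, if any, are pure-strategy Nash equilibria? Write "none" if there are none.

(Harden, Decoy)

Defender against Monitor: payoffs 46, 43, 97 → best response Ignore.
Defender against Decoy: payoffs 56, 90, 53 → best response Harden.
Defender against Harden: payoffs 34, 32, 98 → best response Ignore.
Attacker against Decoy: payoffs 37, 94, 52 → best response Decoy.
Attacker against Harden: payoffs 61, 91, 90 → best response Decoy.
Attacker against Ignore: payoffs 27, 42, 22 → best response Decoy.
Mutual best responses: (Harden, Decoy).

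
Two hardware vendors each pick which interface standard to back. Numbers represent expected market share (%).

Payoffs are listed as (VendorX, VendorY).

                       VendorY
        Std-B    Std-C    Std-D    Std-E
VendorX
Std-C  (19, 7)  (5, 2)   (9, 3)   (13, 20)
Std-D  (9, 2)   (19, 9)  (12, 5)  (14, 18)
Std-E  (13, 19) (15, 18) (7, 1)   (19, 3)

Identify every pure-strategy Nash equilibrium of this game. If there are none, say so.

No pure-strategy Nash equilibrium.

Mark each player's best response to every combination of opponents' strategies; a profile where every player is best-responding is a pure Nash equilibrium.
VendorX against Std-B: payoffs 19, 9, 13 → best response Std-C.
VendorX against Std-C: payoffs 5, 19, 15 → best response Std-D.
VendorX against Std-D: payoffs 9, 12, 7 → best response Std-D.
VendorX against Std-E: payoffs 13, 14, 19 → best response Std-E.
VendorY against Std-C: payoffs 7, 2, 3, 20 → best response Std-E.
VendorY against Std-D: payoffs 2, 9, 5, 18 → best response Std-E.
VendorY against Std-E: payoffs 19, 18, 1, 3 → best response Std-B.
No profile is a mutual best response for all players.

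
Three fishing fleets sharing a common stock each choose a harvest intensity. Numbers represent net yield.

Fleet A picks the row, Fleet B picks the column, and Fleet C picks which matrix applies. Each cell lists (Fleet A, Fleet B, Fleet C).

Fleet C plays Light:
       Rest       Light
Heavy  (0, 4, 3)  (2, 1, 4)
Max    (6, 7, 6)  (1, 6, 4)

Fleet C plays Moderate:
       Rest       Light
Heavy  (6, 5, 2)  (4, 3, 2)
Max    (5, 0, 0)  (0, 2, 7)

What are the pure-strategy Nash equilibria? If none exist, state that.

For each player, find the best response to each opponent profile; mutual best responses are the pure NE.
Fleet A against (Rest, Light): payoffs 0, 6 → best response Max.
Fleet A against (Rest, Moderate): payoffs 6, 5 → best response Heavy.
Fleet A against (Light, Light): payoffs 2, 1 → best response Heavy.
Fleet A against (Light, Moderate): payoffs 4, 0 → best response Heavy.
Fleet B against (Heavy, Light): payoffs 4, 1 → best response Rest.
Fleet B against (Heavy, Moderate): payoffs 5, 3 → best response Rest.
Fleet B against (Max, Light): payoffs 7, 6 → best response Rest.
Fleet B against (Max, Moderate): payoffs 0, 2 → best response Light.
Fleet C against (Heavy, Rest): payoffs 3, 2 → best response Light.
Fleet C against (Heavy, Light): payoffs 4, 2 → best response Light.
Fleet C against (Max, Rest): payoffs 6, 0 → best response Light.
Fleet C against (Max, Light): payoffs 4, 7 → best response Moderate.
Mutual best responses: (Max, Rest, Light).

The unique pure-strategy Nash equilibrium is (Max, Rest, Light).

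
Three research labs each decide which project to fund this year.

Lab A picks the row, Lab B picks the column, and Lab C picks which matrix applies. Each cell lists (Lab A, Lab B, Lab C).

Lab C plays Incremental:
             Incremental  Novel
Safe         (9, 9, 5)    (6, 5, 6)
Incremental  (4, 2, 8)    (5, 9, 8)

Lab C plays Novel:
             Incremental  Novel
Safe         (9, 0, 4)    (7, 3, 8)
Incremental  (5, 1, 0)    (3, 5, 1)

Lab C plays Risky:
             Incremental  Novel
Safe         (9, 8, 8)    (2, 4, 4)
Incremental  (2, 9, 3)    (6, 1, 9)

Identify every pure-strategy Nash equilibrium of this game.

The pure Nash equilibria are (Safe, Incremental, Risky); (Safe, Novel, Novel).

Check each profile: it is a Nash equilibrium iff no player can strictly gain by switching unilaterally.
(Safe, Incremental, Incremental): Lab C can switch to Risky (5 → 8). Not NE.
(Safe, Incremental, Novel): Lab B can switch to Novel (0 → 3). Not NE.
(Safe, Incremental, Risky): Lab A gets 9, best alternative 2; Lab B gets 8, best alternative 4; Lab C gets 8, best alternative 5. No profitable deviation — NE.
(Safe, Novel, Incremental): Lab B can switch to Incremental (5 → 9). Not NE.
(Safe, Novel, Novel): Lab A gets 7, best alternative 3; Lab B gets 3, best alternative 0; Lab C gets 8, best alternative 6. No profitable deviation — NE.
(Safe, Novel, Risky): Lab A can switch to Incremental (2 → 6). Not NE.
(Incremental, Incremental, Incremental): Lab A can switch to Safe (4 → 9). Not NE.
(Incremental, Incremental, Novel): Lab A can switch to Safe (5 → 9). Not NE.
(The remaining 4 profiles each have a profitable deviation by the same check.)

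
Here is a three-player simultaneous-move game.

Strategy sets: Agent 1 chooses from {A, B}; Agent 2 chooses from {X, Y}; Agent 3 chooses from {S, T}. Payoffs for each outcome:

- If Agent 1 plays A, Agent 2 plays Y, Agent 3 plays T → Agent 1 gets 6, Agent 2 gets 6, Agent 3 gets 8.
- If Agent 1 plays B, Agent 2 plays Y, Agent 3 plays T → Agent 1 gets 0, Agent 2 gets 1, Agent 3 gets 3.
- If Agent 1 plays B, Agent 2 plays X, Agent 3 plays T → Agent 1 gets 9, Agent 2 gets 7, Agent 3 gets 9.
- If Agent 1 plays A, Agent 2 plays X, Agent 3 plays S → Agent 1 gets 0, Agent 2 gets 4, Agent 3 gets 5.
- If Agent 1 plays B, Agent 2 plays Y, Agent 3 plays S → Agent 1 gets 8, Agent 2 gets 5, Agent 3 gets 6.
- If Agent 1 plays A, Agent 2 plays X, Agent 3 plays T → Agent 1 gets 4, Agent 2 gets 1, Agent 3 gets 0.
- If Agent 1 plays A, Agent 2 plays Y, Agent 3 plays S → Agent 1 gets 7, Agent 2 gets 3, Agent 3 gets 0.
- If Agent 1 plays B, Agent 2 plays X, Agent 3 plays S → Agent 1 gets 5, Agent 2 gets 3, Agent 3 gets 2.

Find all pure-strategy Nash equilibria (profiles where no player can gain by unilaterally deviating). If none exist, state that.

(A, X, S): Agent 1 can switch to B (0 → 5). Not NE.
(A, X, T): Agent 1 can switch to B (4 → 9). Not NE.
(A, Y, S): Agent 1 can switch to B (7 → 8). Not NE.
(A, Y, T): Agent 1 gets 6, best alternative 0; Agent 2 gets 6, best alternative 1; Agent 3 gets 8, best alternative 0. No profitable deviation — NE.
(B, X, S): Agent 2 can switch to Y (3 → 5). Not NE.
(B, X, T): Agent 1 gets 9, best alternative 4; Agent 2 gets 7, best alternative 1; Agent 3 gets 9, best alternative 2. No profitable deviation — NE.
(B, Y, S): Agent 1 gets 8, best alternative 7; Agent 2 gets 5, best alternative 3; Agent 3 gets 6, best alternative 3. No profitable deviation — NE.
(B, Y, T): Agent 1 can switch to A (0 → 6). Not NE.

The pure Nash equilibria are (A, Y, T) and (B, X, T) and (B, Y, S).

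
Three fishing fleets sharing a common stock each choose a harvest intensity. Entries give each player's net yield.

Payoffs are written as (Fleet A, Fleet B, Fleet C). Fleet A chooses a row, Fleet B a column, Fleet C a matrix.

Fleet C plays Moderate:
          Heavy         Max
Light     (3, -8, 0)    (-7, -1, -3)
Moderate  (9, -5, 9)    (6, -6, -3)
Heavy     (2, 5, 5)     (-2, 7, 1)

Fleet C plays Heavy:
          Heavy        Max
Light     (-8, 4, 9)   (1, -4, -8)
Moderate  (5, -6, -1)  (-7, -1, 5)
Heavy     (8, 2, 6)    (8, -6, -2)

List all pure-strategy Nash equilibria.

Fleet A against (Heavy, Moderate): payoffs 3, 9, 2 → best response Moderate.
Fleet A against (Heavy, Heavy): payoffs -8, 5, 8 → best response Heavy.
Fleet A against (Max, Moderate): payoffs -7, 6, -2 → best response Moderate.
Fleet A against (Max, Heavy): payoffs 1, -7, 8 → best response Heavy.
Fleet B against (Light, Moderate): payoffs -8, -1 → best response Max.
Fleet B against (Light, Heavy): payoffs 4, -4 → best response Heavy.
Fleet B against (Moderate, Moderate): payoffs -5, -6 → best response Heavy.
Fleet B against (Moderate, Heavy): payoffs -6, -1 → best response Max.
Fleet B against (Heavy, Moderate): payoffs 5, 7 → best response Max.
Fleet B against (Heavy, Heavy): payoffs 2, -6 → best response Heavy.
Fleet C against (Light, Heavy): payoffs 0, 9 → best response Heavy.
Fleet C against (Light, Max): payoffs -3, -8 → best response Moderate.
Fleet C against (Moderate, Heavy): payoffs 9, -1 → best response Moderate.
Fleet C against (Moderate, Max): payoffs -3, 5 → best response Heavy.
Fleet C against (Heavy, Heavy): payoffs 5, 6 → best response Heavy.
Fleet C against (Heavy, Max): payoffs 1, -2 → best response Moderate.
Mutual best responses: (Moderate, Heavy, Moderate); (Heavy, Heavy, Heavy).

Pure-strategy Nash equilibria: (Moderate, Heavy, Moderate); (Heavy, Heavy, Heavy)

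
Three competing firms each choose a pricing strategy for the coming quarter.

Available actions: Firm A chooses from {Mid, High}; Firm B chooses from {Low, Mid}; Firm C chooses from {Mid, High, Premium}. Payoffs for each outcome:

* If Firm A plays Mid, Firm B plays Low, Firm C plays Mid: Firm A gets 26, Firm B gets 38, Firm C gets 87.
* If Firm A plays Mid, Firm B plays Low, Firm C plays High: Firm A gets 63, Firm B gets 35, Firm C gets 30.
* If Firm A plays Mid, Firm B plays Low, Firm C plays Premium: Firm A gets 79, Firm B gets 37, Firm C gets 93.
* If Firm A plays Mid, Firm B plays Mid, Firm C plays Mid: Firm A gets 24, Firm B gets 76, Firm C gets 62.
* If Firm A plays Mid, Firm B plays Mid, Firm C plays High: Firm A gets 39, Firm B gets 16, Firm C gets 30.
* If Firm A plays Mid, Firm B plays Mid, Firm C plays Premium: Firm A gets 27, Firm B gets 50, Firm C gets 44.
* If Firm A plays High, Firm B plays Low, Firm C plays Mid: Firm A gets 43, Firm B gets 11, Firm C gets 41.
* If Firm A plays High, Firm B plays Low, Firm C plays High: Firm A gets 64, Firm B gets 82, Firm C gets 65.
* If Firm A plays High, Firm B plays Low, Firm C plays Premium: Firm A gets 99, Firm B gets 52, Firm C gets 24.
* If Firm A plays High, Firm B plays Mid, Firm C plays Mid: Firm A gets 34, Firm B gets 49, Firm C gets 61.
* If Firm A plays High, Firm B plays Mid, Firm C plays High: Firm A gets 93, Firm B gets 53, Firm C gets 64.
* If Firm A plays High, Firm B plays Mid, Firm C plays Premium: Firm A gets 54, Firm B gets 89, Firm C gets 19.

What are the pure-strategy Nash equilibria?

(Mid, Low, Mid): Firm A can switch to High (26 → 43). Not NE.
(Mid, Low, High): Firm A can switch to High (63 → 64). Not NE.
(Mid, Low, Premium): Firm A can switch to High (79 → 99). Not NE.
(Mid, Mid, Mid): Firm A can switch to High (24 → 34). Not NE.
(Mid, Mid, High): Firm A can switch to High (39 → 93). Not NE.
(Mid, Mid, Premium): Firm A can switch to High (27 → 54). Not NE.
(High, Low, High): Firm A gets 64, best alternative 63; Firm B gets 82, best alternative 53; Firm C gets 65, best alternative 41. No profitable deviation — NE.
(The remaining 5 profiles each have a profitable deviation by the same check.)

(High, Low, High)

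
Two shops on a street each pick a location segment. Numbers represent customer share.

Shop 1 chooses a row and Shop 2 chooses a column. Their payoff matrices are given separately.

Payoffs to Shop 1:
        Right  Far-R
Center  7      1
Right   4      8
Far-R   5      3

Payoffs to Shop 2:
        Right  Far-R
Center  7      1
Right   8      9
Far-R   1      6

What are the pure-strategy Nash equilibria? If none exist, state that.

(Center, Right), (Right, Far-R)

For each player, find the best response to each opponent profile; mutual best responses are the pure NE.
Shop 1 against Right: payoffs 7, 4, 5 → best response Center.
Shop 1 against Far-R: payoffs 1, 8, 3 → best response Right.
Shop 2 against Center: payoffs 7, 1 → best response Right.
Shop 2 against Right: payoffs 8, 9 → best response Far-R.
Shop 2 against Far-R: payoffs 1, 6 → best response Far-R.
Mutual best responses: (Center, Right); (Right, Far-R).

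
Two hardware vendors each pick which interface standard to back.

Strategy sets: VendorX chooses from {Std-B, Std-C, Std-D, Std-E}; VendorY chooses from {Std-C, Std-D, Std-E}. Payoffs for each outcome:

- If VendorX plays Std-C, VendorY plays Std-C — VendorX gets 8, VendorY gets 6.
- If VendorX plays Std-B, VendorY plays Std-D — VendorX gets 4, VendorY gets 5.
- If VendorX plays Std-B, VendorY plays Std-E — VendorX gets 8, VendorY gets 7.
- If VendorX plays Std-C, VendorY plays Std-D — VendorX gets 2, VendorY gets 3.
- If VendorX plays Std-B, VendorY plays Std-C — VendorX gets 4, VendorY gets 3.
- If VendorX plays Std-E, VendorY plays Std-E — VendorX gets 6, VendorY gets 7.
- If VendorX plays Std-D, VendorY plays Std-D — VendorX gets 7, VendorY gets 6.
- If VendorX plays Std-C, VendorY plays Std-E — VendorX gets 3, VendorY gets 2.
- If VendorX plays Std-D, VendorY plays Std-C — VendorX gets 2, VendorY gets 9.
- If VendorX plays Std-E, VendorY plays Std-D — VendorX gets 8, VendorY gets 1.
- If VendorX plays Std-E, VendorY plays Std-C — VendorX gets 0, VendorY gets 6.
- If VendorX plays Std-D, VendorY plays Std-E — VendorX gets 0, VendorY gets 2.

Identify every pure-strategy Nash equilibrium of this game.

VendorX against Std-C: payoffs 4, 8, 2, 0 → best response Std-C.
VendorX against Std-D: payoffs 4, 2, 7, 8 → best response Std-E.
VendorX against Std-E: payoffs 8, 3, 0, 6 → best response Std-B.
VendorY against Std-B: payoffs 3, 5, 7 → best response Std-E.
VendorY against Std-C: payoffs 6, 3, 2 → best response Std-C.
VendorY against Std-D: payoffs 9, 6, 2 → best response Std-C.
VendorY against Std-E: payoffs 6, 1, 7 → best response Std-E.
Mutual best responses: (Std-B, Std-E); (Std-C, Std-C).

The pure Nash equilibria are (Std-B, Std-E), (Std-C, Std-C).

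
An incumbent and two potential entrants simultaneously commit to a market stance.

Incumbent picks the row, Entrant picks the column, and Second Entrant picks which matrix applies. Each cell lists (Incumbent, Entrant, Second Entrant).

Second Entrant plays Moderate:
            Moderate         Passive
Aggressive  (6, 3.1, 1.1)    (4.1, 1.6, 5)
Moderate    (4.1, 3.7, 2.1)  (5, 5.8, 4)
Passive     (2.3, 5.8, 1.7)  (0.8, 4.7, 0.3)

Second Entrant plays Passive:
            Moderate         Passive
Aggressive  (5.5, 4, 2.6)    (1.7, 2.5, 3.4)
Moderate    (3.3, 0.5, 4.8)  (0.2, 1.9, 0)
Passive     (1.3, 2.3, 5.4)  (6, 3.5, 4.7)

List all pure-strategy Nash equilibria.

(Aggressive, Moderate, Passive), (Moderate, Passive, Moderate), (Passive, Passive, Passive)

Incumbent against (Moderate, Moderate): payoffs 6, 4.1, 2.3 → best response Aggressive.
Incumbent against (Moderate, Passive): payoffs 5.5, 3.3, 1.3 → best response Aggressive.
Incumbent against (Passive, Moderate): payoffs 4.1, 5, 0.8 → best response Moderate.
Incumbent against (Passive, Passive): payoffs 1.7, 0.2, 6 → best response Passive.
Entrant against (Aggressive, Moderate): payoffs 3.1, 1.6 → best response Moderate.
Entrant against (Aggressive, Passive): payoffs 4, 2.5 → best response Moderate.
Entrant against (Moderate, Moderate): payoffs 3.7, 5.8 → best response Passive.
Entrant against (Moderate, Passive): payoffs 0.5, 1.9 → best response Passive.
Entrant against (Passive, Moderate): payoffs 5.8, 4.7 → best response Moderate.
Entrant against (Passive, Passive): payoffs 2.3, 3.5 → best response Passive.
Second Entrant against (Aggressive, Moderate): payoffs 1.1, 2.6 → best response Passive.
Second Entrant against (Aggressive, Passive): payoffs 5, 3.4 → best response Moderate.
Second Entrant against (Moderate, Moderate): payoffs 2.1, 4.8 → best response Passive.
Second Entrant against (Moderate, Passive): payoffs 4, 0 → best response Moderate.
Second Entrant against (Passive, Moderate): payoffs 1.7, 5.4 → best response Passive.
Second Entrant against (Passive, Passive): payoffs 0.3, 4.7 → best response Passive.
Mutual best responses: (Aggressive, Moderate, Passive); (Moderate, Passive, Moderate); (Passive, Passive, Passive).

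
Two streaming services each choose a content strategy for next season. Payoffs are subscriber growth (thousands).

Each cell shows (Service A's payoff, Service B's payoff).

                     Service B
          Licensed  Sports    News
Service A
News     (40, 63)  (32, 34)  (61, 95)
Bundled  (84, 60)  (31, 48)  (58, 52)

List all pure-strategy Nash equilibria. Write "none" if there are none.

Service A against Licensed: payoffs 40, 84 → best response Bundled.
Service A against Sports: payoffs 32, 31 → best response News.
Service A against News: payoffs 61, 58 → best response News.
Service B against News: payoffs 63, 34, 95 → best response News.
Service B against Bundled: payoffs 60, 48, 52 → best response Licensed.
Mutual best responses: (News, News); (Bundled, Licensed).

(News, News), (Bundled, Licensed)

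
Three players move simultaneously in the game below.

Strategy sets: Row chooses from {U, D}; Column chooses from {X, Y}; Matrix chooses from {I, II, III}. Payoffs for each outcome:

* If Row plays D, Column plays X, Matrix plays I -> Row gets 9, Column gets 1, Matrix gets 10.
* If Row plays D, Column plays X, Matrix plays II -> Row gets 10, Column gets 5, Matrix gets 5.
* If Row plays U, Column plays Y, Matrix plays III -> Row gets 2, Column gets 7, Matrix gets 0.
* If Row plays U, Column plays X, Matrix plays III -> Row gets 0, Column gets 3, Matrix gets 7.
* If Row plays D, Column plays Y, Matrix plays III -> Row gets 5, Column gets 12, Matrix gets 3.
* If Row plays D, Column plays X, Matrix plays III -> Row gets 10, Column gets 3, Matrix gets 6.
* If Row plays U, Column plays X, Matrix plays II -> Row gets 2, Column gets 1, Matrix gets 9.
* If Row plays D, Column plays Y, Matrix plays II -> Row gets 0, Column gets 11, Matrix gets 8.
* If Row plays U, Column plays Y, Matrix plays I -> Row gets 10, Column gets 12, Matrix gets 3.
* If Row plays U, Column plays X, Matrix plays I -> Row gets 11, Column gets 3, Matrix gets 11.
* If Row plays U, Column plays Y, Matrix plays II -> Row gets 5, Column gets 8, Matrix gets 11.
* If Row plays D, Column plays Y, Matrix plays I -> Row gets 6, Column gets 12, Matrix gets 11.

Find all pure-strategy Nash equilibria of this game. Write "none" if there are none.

The unique pure-strategy Nash equilibrium is (U, Y, II).

Row against (X, I): payoffs 11, 9 → best response U.
Row against (X, II): payoffs 2, 10 → best response D.
Row against (X, III): payoffs 0, 10 → best response D.
Row against (Y, I): payoffs 10, 6 → best response U.
Row against (Y, II): payoffs 5, 0 → best response U.
Row against (Y, III): payoffs 2, 5 → best response D.
Column against (U, I): payoffs 3, 12 → best response Y.
Column against (U, II): payoffs 1, 8 → best response Y.
Column against (U, III): payoffs 3, 7 → best response Y.
Column against (D, I): payoffs 1, 12 → best response Y.
Column against (D, II): payoffs 5, 11 → best response Y.
Column against (D, III): payoffs 3, 12 → best response Y.
Matrix against (U, X): payoffs 11, 9, 7 → best response I.
Matrix against (U, Y): payoffs 3, 11, 0 → best response II.
Matrix against (D, X): payoffs 10, 5, 6 → best response I.
Matrix against (D, Y): payoffs 11, 8, 3 → best response I.
Mutual best responses: (U, Y, II).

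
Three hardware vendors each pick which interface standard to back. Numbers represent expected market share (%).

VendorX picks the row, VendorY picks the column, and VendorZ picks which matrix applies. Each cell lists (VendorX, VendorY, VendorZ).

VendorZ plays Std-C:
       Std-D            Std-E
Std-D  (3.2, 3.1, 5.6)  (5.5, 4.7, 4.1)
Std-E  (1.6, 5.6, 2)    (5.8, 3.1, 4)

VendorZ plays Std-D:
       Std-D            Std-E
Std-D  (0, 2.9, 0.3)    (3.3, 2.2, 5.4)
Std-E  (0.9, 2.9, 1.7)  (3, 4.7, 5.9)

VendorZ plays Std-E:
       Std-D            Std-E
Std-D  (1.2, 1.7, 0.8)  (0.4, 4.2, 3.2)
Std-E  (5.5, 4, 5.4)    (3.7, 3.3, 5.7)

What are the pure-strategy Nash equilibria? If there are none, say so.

(Std-D, Std-D, Std-C): VendorY can switch to Std-E (3.1 → 4.7). Not NE.
(Std-D, Std-D, Std-D): VendorX can switch to Std-E (0 → 0.9). Not NE.
(Std-D, Std-D, Std-E): VendorX can switch to Std-E (1.2 → 5.5). Not NE.
(Std-D, Std-E, Std-C): VendorX can switch to Std-E (5.5 → 5.8). Not NE.
(Std-D, Std-E, Std-D): VendorY can switch to Std-D (2.2 → 2.9). Not NE.
(Std-D, Std-E, Std-E): VendorX can switch to Std-E (0.4 → 3.7). Not NE.
(Std-E, Std-D, Std-C): VendorX can switch to Std-D (1.6 → 3.2). Not NE.
(Std-E, Std-D, Std-D): VendorY can switch to Std-E (2.9 → 4.7). Not NE.
(Std-E, Std-D, Std-E): VendorX gets 5.5, best alternative 1.2; VendorY gets 4, best alternative 3.3; VendorZ gets 5.4, best alternative 2. No profitable deviation — NE.
(Std-E, Std-E, Std-C): VendorY can switch to Std-D (3.1 → 5.6). Not NE.
(Std-E, Std-E, Std-D): VendorX can switch to Std-D (3 → 3.3). Not NE.
(The remaining 1 profile has a profitable deviation by the same check.)

(Std-E, Std-D, Std-E)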